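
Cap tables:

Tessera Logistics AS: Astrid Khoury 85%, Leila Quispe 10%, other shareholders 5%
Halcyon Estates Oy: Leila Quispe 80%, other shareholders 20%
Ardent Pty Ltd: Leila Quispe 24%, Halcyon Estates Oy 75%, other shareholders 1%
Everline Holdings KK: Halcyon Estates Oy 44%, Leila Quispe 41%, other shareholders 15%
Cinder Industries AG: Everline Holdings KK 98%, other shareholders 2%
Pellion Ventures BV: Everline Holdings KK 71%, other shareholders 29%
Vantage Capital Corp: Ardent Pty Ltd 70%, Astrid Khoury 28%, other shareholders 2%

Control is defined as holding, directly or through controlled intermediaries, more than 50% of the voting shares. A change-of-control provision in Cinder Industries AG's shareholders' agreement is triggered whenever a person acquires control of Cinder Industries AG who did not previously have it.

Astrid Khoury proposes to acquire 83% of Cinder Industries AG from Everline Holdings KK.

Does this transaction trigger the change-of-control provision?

Yes

The purchase adds only to Astrid's holdings (Everline's stake shrinks), so Astrid is the only person who could newly come to control Cinder.
Astrid holds 85% of Tessera, so Astrid controls Tessera.
Neither Astrid nor any entity Astrid controls holds any voting interest in Cinder.
So before the transaction, Astrid does not control Cinder.
After the purchase, Astrid holds 83% of Cinder directly, and Everline's stake falls to 15%.
Astrid holds 83% of Cinder, so Astrid controls Cinder.
Astrid did not control Cinder before and does after, so the clause is triggered.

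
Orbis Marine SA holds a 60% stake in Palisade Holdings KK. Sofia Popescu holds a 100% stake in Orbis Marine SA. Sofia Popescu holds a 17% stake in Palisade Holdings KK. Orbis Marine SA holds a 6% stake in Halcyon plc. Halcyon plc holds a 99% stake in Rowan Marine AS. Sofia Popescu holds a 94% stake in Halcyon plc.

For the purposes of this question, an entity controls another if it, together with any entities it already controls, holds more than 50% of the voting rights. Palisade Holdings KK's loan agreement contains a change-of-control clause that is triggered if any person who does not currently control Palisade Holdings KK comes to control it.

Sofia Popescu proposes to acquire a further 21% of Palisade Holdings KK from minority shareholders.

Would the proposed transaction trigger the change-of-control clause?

No

The purchase changes only Sofia's holdings, so Sofia is the only person who could newly come to control Palisade.
Sofia holds 100% of Orbis, so Sofia controls Orbis.
Orbis and Sofia together hold 60% + 17% = 77% of Palisade, so Sofia controls Palisade.
So Sofia already controls Palisade before the transaction.
After the purchase, Sofia's direct stake in Palisade rises to 17% + 21% = 38%.
Sofia controlled Palisade already, so this is not a new person acquiring control; every other person's position is unchanged or reduced.
No new person acquires control, so the clause is not triggered.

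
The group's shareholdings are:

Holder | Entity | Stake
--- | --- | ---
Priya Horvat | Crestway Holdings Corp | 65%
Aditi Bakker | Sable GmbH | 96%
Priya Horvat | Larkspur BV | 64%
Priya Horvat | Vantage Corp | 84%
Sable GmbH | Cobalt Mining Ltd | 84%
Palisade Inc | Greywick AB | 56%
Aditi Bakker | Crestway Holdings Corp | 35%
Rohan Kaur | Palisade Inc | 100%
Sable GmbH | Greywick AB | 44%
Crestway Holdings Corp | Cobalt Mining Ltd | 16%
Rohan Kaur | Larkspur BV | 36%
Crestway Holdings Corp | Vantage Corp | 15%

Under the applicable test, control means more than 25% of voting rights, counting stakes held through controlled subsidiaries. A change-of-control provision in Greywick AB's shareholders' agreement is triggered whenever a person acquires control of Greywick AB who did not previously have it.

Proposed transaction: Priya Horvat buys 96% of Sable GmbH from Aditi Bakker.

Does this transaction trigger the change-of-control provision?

The purchase adds only to Priya's holdings (Aditi's stake shrinks), so Priya is the only person who could newly come to control Greywick.
Priya holds 65% of Crestway, so Priya controls Crestway.
Crestway and Priya together hold 15% + 84% = 99% of Vantage, so Priya controls Vantage.
Priya holds 64% of Larkspur, so Priya controls Larkspur.
Neither Priya nor any entity Priya controls holds any voting interest in Greywick.
So before the transaction, Priya does not control Greywick.
After the purchase, Priya holds 96% of Sable directly, and Aditi's stake falls to 0%.
Priya holds 96% of Sable, so Priya controls Sable.
Sable holds 44% of Greywick, so Priya controls Greywick.
Priya did not control Greywick before and does after, so the clause is triggered.

Yes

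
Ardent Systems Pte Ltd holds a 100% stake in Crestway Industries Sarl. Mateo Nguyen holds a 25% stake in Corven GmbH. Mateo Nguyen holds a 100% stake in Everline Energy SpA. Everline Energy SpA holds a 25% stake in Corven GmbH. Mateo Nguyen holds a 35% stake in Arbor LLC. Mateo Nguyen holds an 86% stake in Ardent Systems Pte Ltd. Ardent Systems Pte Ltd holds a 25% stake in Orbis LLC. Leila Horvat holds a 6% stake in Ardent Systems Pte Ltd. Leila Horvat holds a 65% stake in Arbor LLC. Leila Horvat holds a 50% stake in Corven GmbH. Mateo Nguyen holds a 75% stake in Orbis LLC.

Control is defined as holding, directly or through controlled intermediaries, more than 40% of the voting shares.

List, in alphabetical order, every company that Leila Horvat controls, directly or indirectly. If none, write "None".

Arbor LLC, Corven GmbH

Leila holds 65% of Arbor, so Leila controls Arbor.
Leila holds 50% of Corven, so Leila controls Corven.
No other company's threshold is met.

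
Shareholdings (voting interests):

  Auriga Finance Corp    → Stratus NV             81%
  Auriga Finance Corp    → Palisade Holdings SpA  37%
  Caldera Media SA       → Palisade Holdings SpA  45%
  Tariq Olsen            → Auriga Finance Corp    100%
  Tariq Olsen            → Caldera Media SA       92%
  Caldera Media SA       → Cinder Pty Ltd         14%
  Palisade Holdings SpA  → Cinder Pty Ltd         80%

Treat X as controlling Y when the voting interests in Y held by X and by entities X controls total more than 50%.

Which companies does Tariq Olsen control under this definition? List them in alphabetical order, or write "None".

Auriga Finance Corp, Caldera Media SA, Cinder Pty Ltd, Palisade Holdings SpA, Stratus NV

Tariq holds 100% of Auriga, so Tariq controls Auriga.
Tariq holds 92% of Caldera, so Tariq controls Caldera.
Auriga and Caldera together hold 37% + 45% = 82% of Palisade, so Tariq controls Palisade.
Palisade and Caldera together hold 80% + 14% = 94% of Cinder, so Tariq controls Cinder.
Auriga holds 81% of Stratus, so Tariq controls Stratus.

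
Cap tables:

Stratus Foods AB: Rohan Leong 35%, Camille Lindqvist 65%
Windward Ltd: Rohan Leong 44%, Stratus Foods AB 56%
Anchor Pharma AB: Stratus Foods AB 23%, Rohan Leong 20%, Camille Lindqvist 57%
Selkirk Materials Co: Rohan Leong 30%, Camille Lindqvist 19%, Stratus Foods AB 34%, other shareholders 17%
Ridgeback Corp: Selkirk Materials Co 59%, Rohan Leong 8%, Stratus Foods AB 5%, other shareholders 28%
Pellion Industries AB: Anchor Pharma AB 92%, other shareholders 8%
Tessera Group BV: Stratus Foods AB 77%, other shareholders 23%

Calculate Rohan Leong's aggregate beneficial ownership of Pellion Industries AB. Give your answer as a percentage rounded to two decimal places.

Rohan reaches Pellion along 2 paths.
Via Stratus → Anchor: 35% × 23% × 92% = 7.406%.
Via Anchor: 20% × 92% = 18.4%.
Total: 7.406% + 18.4% = 25.806%.
Rounded: 25.81%.

25.81%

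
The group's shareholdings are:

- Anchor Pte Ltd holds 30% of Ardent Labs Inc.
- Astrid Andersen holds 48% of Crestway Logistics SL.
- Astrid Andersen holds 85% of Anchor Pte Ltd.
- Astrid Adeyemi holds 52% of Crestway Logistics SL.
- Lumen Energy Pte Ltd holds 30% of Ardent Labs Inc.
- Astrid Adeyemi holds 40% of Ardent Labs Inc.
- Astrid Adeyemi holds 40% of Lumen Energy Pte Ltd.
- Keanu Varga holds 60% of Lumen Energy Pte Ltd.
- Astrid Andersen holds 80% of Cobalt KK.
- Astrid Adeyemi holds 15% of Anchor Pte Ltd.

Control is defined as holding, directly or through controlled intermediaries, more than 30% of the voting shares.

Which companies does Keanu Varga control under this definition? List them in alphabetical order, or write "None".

Keanu holds 60% of Lumen, so Keanu controls Lumen.
No other company's threshold is met.

Lumen Energy Pte Ltd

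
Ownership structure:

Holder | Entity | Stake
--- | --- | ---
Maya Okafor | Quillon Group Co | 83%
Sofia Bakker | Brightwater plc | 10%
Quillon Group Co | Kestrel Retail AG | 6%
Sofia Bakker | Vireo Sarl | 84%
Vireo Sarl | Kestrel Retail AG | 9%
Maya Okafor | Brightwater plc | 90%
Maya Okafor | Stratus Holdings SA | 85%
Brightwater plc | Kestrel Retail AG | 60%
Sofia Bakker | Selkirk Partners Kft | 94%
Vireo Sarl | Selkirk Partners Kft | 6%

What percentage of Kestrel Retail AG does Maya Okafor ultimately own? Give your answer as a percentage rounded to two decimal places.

58.98%

Maya reaches Kestrel along 2 paths.
Via Brightwater: 90% × 60% = 54%.
Via Quillon: 83% × 6% = 4.98%.
Total: 54% + 4.98% = 58.98%.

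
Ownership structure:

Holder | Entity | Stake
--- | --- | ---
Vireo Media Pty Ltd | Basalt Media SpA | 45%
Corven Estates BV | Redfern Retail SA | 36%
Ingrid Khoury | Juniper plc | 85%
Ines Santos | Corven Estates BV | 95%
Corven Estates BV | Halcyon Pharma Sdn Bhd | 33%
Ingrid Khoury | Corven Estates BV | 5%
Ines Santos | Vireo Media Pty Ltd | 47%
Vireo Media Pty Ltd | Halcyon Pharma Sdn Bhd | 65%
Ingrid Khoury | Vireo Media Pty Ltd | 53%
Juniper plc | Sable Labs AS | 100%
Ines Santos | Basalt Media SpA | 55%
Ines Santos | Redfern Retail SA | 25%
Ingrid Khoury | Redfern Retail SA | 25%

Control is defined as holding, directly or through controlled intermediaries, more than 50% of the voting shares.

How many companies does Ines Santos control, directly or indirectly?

Ines holds 95% of Corven, so Ines controls Corven.
Ines and Corven together hold 25% + 36% = 61% of Redfern, so Ines controls Redfern.
Ines holds 55% of Basalt, so Ines controls Basalt.
No other company's threshold is met.
Ines controls 3 companies.

3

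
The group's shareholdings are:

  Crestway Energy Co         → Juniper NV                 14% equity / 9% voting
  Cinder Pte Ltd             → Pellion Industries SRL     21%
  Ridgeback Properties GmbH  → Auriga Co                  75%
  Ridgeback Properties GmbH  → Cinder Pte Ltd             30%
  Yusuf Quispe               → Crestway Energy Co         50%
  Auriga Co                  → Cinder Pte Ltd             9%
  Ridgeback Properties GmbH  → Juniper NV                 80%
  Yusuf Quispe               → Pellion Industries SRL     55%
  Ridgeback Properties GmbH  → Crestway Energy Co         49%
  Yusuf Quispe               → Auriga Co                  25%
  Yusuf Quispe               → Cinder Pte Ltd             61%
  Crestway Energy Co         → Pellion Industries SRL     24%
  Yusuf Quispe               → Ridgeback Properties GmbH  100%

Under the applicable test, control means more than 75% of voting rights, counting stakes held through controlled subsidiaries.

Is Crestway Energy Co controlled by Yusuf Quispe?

Yusuf holds 100% of Ridgeback, so Yusuf controls Ridgeback.
Yusuf and Ridgeback together hold 50% + 49% = 99% of Crestway, so Yusuf controls Crestway.

Yes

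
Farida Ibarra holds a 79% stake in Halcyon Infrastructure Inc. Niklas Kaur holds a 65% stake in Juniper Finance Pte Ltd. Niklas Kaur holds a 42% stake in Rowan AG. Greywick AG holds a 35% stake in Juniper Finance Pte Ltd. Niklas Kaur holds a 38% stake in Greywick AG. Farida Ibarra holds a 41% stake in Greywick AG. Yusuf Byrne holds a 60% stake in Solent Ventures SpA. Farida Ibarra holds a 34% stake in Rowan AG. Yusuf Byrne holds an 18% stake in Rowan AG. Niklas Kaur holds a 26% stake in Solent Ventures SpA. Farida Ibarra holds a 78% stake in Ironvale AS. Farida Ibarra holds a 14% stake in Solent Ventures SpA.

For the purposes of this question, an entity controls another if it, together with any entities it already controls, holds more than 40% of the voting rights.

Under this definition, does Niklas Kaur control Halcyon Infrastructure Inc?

Niklas holds 42% of Rowan, so Niklas controls Rowan.
Niklas holds 65% of Juniper, so Niklas controls Juniper.
Neither Niklas nor any entity Niklas controls holds any voting interest in Halcyon.
So Niklas does not control Halcyon.

No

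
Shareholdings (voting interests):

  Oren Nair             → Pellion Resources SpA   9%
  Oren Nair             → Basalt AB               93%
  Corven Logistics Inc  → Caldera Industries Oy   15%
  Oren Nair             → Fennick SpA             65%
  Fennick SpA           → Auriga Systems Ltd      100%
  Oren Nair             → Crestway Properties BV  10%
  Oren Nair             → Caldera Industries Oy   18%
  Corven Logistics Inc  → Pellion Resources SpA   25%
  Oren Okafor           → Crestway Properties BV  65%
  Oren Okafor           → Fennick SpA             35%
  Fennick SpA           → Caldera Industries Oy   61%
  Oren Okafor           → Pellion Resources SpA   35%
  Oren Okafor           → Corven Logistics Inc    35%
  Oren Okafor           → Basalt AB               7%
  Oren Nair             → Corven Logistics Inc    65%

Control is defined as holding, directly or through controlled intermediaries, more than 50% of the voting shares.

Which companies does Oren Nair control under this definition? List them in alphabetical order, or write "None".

Oren Nair holds 65% of Corven, so Oren Nair controls Corven.
Oren Nair holds 65% of Fennick, so Oren Nair controls Fennick.
Fennick holds 100% of Auriga, so Oren Nair controls Auriga.
Fennick and Corven and Oren Nair together hold 61% + 15% + 18% = 94% of Caldera, so Oren Nair controls Caldera.
Oren Nair holds 93% of Basalt, so Oren Nair controls Basalt.
No other company's threshold is met.

Auriga Systems Ltd, Basalt AB, Caldera Industries Oy, Corven Logistics Inc, Fennick SpA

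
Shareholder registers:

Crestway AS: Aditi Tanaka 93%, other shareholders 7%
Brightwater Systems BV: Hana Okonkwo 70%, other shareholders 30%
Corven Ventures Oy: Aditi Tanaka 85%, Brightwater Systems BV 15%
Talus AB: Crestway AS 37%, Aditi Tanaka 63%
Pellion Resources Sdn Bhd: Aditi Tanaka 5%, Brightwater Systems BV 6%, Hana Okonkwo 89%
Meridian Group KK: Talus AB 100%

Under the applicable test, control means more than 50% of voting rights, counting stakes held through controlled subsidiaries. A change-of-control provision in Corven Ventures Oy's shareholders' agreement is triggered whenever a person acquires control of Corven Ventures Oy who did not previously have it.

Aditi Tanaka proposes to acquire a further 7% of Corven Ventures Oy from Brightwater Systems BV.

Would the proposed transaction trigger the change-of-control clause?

The purchase adds only to Aditi's holdings (Brightwater's stake shrinks), so Aditi is the only person who could newly come to control Corven.
Aditi holds 85% of Corven, so Aditi controls Corven.
So Aditi already controls Corven before the transaction.
After the purchase, Aditi's direct stake in Corven rises to 85% + 7% = 92%, and Brightwater's stake falls to 8%.
Aditi controlled Corven already, so this is not a new person acquiring control; every other person's position is unchanged or reduced.
No new person acquires control, so the clause is not triggered.

No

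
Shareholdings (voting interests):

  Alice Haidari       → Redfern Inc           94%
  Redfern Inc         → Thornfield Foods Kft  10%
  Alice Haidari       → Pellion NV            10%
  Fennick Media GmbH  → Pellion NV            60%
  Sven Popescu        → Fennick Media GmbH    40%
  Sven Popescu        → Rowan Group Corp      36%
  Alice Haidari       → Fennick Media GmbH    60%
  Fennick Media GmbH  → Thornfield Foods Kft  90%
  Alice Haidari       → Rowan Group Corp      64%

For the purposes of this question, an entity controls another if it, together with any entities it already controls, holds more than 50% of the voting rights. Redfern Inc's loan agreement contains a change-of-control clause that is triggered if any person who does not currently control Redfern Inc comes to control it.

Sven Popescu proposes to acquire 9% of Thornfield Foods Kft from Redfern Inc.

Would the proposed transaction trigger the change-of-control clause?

The purchase adds only to Sven's holdings (Redfern's stake shrinks), so Sven is the only person who could newly come to control Redfern.
Sven's largest direct stake is 40% in Fennick, which does not meet the threshold, so Sven controls no company.
Neither Sven nor any entity Sven controls holds any voting interest in Redfern.
So before the transaction, Sven does not control Redfern.
After the purchase, Sven holds 9% of Thornfield directly, and Redfern's stake falls to 1%.
Sven's side now holds 9% of Thornfield, not > 50%, so Sven still does not control Thornfield.
After the transaction, neither Sven nor any entity Sven controls holds a voting interest in Redfern, so Sven still does not control it.
No new person acquires control, so the clause is not triggered.

No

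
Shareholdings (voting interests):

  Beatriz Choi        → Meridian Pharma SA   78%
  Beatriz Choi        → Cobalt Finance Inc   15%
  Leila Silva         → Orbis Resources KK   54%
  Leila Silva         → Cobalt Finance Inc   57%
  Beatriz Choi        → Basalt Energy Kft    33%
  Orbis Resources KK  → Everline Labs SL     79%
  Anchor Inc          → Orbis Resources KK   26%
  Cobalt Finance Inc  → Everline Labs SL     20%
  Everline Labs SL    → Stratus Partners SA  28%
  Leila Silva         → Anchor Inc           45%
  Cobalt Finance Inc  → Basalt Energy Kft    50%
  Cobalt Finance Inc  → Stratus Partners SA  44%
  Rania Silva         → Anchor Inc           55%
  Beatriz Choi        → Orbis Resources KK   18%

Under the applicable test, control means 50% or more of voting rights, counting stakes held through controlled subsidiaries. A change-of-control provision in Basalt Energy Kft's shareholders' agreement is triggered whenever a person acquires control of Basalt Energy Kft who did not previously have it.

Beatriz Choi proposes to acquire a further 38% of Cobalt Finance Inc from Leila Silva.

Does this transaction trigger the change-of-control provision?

The purchase adds only to Beatriz's holdings (Leila's stake shrinks), so Beatriz is the only person who could newly come to control Basalt.
Beatriz holds 78% of Meridian, so Beatriz controls Meridian.
In Basalt, Beatriz's side holds only 33%, not ≥ 50%.
So before the transaction, Beatriz does not control Basalt.
After the purchase, Beatriz's direct stake in Cobalt rises to 15% + 38% = 53%, and Leila's stake falls to 19%.
Beatriz holds 53% of Cobalt, so Beatriz controls Cobalt.
Beatriz and Cobalt together hold 33% + 50% = 83% of Basalt, so Beatriz controls Basalt.
Beatriz did not control Basalt before and does after, so the clause is triggered.

Yes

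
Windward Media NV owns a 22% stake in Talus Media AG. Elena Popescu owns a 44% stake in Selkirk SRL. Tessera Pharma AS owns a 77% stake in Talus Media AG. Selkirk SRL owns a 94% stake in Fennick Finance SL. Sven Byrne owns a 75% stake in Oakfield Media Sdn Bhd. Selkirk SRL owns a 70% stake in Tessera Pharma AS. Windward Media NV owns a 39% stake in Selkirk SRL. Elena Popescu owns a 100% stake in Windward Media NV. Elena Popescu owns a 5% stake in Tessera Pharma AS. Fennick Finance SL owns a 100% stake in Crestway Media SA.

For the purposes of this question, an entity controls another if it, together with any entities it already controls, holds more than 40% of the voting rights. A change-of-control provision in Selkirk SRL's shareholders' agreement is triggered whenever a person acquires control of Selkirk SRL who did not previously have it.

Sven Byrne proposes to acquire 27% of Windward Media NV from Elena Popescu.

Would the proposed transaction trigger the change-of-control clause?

No

The purchase adds only to Sven's holdings (Elena's stake shrinks), so Sven is the only person who could newly come to control Selkirk.
Sven holds 75% of Oakfield, so Sven controls Oakfield.
Neither Sven nor any entity Sven controls holds any voting interest in Selkirk.
So before the transaction, Sven does not control Selkirk.
After the purchase, Sven holds 27% of Windward directly, and Elena's stake falls to 73%.
Sven's side now holds 27% of Windward, not > 40%, so Sven still does not control Windward.
After the transaction, neither Sven nor any entity Sven controls holds a voting interest in Selkirk, so Sven still does not control it.
No new person acquires control, so the clause is not triggered.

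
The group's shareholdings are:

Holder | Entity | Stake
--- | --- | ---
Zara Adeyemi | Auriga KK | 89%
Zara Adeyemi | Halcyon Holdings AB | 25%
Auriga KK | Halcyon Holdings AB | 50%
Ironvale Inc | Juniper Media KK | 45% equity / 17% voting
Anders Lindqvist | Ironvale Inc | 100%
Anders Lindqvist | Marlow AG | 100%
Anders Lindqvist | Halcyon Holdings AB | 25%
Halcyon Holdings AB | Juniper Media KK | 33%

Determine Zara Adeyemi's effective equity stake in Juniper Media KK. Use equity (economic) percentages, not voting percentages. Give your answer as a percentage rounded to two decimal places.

Zara reaches Juniper along 2 paths.
Via Halcyon: 25% × 33% = 8.25%.
Via Auriga → Halcyon: 89% × 50% × 33% = 14.685%.
Total: 8.25% + 14.685% = 22.935%.
Rounded: 22.94%.

22.94%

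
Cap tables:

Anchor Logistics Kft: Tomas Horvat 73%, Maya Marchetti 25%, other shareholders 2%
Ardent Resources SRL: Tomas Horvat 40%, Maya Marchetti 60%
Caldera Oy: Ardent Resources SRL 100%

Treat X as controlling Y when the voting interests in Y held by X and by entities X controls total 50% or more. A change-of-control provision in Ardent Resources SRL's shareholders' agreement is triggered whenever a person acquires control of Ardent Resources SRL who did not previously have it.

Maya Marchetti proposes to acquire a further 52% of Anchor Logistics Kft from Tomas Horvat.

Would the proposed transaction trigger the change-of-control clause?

No

The purchase adds only to Maya's holdings (Tomas's stake shrinks), so Maya is the only person who could newly come to control Ardent.
Maya holds 60% of Ardent, so Maya controls Ardent.
So Maya already controls Ardent before the transaction.
After the purchase, Maya's direct stake in Anchor rises to 25% + 52% = 77%, and Tomas's stake falls to 21%.
Maya controlled Ardent already, so this is not a new person acquiring control; every other person's position is unchanged or reduced.
No new person acquires control, so the clause is not triggered.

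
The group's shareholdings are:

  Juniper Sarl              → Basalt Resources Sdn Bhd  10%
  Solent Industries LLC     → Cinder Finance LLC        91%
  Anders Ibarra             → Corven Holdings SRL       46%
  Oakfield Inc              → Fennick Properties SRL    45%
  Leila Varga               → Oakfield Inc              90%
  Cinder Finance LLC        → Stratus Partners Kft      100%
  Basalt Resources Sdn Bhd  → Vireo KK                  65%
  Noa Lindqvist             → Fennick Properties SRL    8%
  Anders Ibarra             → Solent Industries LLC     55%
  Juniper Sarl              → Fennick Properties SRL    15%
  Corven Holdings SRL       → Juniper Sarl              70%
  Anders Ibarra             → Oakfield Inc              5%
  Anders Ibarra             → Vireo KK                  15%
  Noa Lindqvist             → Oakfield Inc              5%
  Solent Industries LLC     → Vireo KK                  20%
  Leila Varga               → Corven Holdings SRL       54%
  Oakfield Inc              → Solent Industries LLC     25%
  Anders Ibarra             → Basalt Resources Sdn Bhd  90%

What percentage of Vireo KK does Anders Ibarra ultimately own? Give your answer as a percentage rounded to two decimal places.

86.84%

Anders reaches Vireo along 5 paths.
Via Oakfield → Solent: 5% × 25% × 20% = 0.25%.
Via Solent: 55% × 20% = 11%.
Direct stake: 15% = 15%.
Via Basalt: 90% × 65% = 58.5%.
Via Corven → Juniper → Basalt: 46% × 70% × 10% × 65% = 2.093%.
Total: 0.25% + 11% + 15% + 58.5% + 2.093% = 86.843%.
Rounded: 86.84%.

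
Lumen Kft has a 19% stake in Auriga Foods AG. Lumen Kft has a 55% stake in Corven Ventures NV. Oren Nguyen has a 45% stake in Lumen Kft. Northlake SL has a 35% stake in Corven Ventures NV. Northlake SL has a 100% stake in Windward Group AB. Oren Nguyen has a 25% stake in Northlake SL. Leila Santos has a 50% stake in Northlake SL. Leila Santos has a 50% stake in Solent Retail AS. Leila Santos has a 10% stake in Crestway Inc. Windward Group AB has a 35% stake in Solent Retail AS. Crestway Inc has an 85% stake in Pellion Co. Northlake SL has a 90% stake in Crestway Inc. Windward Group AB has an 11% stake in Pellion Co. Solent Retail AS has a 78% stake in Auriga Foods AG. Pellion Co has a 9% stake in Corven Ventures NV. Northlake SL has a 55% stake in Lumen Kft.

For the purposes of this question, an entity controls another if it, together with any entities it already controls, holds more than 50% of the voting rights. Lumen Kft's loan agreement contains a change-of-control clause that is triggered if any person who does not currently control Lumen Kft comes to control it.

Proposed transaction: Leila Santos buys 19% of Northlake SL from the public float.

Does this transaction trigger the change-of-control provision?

Yes

The purchase changes only Leila's holdings, so Leila is the only person who could newly come to control Lumen.
Leila's largest direct stake is 50% in Northlake, which does not meet the threshold, so Leila controls no company.
Neither Leila nor any entity Leila controls holds any voting interest in Lumen.
So before the transaction, Leila does not control Lumen.
After the purchase, Leila's direct stake in Northlake rises to 50% + 19% = 69%.
Leila holds 69% of Northlake, so Leila controls Northlake.
Northlake holds 55% of Lumen, so Leila controls Lumen.
Leila did not control Lumen before and does after, so the clause is triggered.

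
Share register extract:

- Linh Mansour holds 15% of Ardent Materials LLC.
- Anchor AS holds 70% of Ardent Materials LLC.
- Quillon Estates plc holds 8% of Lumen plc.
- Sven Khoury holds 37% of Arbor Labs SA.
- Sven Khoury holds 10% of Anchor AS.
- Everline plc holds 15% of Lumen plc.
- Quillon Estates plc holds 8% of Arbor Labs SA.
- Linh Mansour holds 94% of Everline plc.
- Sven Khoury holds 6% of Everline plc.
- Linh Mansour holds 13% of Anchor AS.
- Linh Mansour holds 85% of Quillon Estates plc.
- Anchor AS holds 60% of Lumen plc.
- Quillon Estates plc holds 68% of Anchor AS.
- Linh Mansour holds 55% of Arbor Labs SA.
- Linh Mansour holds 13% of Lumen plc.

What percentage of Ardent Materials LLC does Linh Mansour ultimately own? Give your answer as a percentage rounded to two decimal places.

Linh reaches Ardent along 3 paths.
Direct stake: 15% = 15%.
Via Quillon → Anchor: 85% × 68% × 70% = 40.46%.
Via Anchor: 13% × 70% = 9.1%.
Total: 15% + 40.46% + 9.1% = 64.56%.

64.56%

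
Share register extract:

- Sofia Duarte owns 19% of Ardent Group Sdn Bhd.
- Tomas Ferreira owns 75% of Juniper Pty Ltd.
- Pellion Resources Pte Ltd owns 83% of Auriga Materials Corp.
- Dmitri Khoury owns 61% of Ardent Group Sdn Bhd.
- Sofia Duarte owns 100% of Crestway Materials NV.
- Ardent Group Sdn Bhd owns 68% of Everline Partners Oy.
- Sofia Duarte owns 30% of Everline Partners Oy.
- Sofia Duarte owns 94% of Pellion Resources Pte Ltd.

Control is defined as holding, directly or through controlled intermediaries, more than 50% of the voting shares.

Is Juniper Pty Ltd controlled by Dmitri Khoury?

Dmitri holds 61% of Ardent, so Dmitri controls Ardent.
Ardent holds 68% of Everline, so Dmitri controls Everline.
Neither Dmitri nor any entity Dmitri controls holds any voting interest in Juniper.
So Dmitri does not control Juniper.

No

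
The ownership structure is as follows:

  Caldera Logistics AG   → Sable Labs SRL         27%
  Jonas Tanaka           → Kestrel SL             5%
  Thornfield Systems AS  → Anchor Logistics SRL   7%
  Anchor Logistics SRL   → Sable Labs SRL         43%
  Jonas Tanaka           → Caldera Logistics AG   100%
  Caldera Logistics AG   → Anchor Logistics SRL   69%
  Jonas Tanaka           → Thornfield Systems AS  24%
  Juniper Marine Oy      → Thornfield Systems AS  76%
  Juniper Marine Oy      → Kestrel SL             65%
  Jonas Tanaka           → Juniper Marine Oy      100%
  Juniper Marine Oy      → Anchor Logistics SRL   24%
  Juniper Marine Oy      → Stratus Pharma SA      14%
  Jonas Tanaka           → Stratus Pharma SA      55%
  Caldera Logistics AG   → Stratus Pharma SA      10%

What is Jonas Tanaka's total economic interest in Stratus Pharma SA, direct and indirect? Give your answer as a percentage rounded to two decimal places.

Jonas reaches Stratus along 3 paths.
Via Caldera: 100% × 10% = 10%.
Direct stake: 55% = 55%.
Via Juniper: 100% × 14% = 14%.
Total: 10% + 55% + 14% = 79%.
Rounded: 79.00%.

79.00%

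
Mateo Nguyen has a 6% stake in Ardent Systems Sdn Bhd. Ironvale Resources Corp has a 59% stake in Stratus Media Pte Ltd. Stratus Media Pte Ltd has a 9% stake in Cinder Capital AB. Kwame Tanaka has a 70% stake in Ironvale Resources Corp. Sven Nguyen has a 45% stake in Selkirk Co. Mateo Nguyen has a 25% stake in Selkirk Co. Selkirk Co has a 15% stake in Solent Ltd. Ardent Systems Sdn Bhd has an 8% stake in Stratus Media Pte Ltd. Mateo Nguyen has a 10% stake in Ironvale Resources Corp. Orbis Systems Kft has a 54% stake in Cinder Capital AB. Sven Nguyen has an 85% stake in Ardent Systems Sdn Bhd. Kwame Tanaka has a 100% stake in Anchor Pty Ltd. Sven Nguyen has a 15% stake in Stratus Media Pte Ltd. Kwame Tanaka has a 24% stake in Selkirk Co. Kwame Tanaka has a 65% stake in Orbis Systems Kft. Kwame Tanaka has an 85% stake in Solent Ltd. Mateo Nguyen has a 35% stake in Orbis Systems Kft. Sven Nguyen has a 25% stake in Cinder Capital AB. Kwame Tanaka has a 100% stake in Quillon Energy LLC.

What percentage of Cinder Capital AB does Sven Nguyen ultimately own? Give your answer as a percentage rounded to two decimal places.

Sven reaches Cinder along 3 paths.
Direct stake: 25% = 25%.
Via Stratus: 15% × 9% = 1.35%.
Via Ardent → Stratus: 85% × 8% × 9% = 0.612%.
Total: 25% + 1.35% + 0.612% = 26.962%.
Rounded: 26.96%.

26.96%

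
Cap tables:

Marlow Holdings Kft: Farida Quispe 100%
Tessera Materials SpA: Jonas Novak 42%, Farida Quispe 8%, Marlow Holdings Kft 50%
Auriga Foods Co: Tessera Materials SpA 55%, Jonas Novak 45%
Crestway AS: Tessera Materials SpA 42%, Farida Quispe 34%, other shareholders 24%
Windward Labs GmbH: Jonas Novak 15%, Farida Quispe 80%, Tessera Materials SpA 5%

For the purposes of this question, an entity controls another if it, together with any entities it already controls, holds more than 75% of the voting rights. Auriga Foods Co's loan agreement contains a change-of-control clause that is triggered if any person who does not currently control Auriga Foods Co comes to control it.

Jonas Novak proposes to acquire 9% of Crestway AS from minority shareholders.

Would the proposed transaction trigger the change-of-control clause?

No

The purchase changes only Jonas's holdings, so Jonas is the only person who could newly come to control Auriga.
Jonas's largest direct stake is 45% in Auriga, which does not meet the threshold, so Jonas controls no company.
In Auriga, Jonas's side holds only 45%, not > 75%.
So before the transaction, Jonas does not control Auriga.
After the purchase, Jonas holds 9% of Crestway directly.
Jonas's side now holds 9% of Crestway, not > 75%, so Jonas still does not control Crestway.
After the transaction, Jonas's side holds 45% of Auriga, not > 75%, so Jonas still does not control Auriga.
No new person acquires control, so the clause is not triggered.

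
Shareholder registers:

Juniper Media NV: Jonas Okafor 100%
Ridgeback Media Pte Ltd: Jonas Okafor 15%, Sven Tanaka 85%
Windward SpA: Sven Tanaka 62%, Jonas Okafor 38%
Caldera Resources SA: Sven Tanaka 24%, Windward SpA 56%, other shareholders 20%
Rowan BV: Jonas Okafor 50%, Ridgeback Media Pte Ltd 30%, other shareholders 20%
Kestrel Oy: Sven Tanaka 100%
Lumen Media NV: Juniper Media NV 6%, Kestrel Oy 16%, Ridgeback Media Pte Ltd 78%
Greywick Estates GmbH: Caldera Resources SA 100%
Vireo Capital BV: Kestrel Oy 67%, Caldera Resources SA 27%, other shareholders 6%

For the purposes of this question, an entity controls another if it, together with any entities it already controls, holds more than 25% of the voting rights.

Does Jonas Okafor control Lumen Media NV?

Jonas holds 100% of Juniper, so Jonas controls Juniper.
Jonas holds 38% of Windward, so Jonas controls Windward.
Windward holds 56% of Caldera, so Jonas controls Caldera.
Jonas holds 50% of Rowan, so Jonas controls Rowan.
Caldera holds 100% of Greywick, so Jonas controls Greywick.
Caldera holds 27% of Vireo, so Jonas controls Vireo.
In Lumen, Jonas's side holds only 6%, not > 25%.
So Jonas does not control Lumen.

No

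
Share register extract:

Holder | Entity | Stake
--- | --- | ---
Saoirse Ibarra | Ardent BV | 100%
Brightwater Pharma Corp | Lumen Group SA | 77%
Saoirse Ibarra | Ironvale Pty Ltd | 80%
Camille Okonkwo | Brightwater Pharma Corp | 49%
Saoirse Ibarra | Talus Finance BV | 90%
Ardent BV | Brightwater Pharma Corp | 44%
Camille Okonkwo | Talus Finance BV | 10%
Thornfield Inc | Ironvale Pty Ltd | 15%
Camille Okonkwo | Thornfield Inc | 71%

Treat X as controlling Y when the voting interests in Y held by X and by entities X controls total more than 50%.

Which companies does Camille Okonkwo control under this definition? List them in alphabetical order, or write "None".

Camille holds 71% of Thornfield, so Camille controls Thornfield.
No other company's threshold is met.

Thornfield Inc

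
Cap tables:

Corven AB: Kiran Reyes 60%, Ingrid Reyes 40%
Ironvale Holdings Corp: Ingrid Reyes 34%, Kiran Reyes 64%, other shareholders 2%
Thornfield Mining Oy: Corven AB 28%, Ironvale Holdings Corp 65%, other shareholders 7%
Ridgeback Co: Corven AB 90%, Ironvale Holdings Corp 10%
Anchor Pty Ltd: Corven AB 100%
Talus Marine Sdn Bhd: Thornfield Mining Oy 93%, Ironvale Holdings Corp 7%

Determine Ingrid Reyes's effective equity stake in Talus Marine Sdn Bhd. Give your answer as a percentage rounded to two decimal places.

Ingrid reaches Talus along 3 paths.
Via Corven → Thornfield: 40% × 28% × 93% = 10.416%.
Via Ironvale → Thornfield: 34% × 65% × 93% = 20.553%.
Via Ironvale: 34% × 7% = 2.38%.
Total: 10.416% + 20.553% + 2.38% = 33.349%.
Rounded: 33.35%.

33.35%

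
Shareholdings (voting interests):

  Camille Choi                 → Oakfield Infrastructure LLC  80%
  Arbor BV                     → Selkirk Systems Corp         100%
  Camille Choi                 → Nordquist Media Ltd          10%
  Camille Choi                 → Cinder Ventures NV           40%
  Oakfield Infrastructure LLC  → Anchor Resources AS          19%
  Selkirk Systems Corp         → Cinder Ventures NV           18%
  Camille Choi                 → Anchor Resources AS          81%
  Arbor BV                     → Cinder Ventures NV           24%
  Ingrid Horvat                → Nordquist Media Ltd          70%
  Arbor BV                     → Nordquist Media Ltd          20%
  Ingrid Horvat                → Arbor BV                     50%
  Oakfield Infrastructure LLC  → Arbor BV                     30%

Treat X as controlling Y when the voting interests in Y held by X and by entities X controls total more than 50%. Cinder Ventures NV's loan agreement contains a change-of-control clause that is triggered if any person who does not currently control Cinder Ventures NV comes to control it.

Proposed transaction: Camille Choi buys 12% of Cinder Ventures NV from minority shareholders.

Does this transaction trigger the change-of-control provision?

Yes

The purchase changes only Camille's holdings, so Camille is the only person who could newly come to control Cinder.
Camille holds 80% of Oakfield, so Camille controls Oakfield.
Oakfield and Camille together hold 19% + 81% = 100% of Anchor, so Camille controls Anchor.
In Cinder, Camille's side holds only 40%, not > 50%.
So before the transaction, Camille does not control Cinder.
After the purchase, Camille's direct stake in Cinder rises to 40% + 12% = 52%.
Camille holds 52% of Cinder, so Camille controls Cinder.
Camille did not control Cinder before and does after, so the clause is triggered.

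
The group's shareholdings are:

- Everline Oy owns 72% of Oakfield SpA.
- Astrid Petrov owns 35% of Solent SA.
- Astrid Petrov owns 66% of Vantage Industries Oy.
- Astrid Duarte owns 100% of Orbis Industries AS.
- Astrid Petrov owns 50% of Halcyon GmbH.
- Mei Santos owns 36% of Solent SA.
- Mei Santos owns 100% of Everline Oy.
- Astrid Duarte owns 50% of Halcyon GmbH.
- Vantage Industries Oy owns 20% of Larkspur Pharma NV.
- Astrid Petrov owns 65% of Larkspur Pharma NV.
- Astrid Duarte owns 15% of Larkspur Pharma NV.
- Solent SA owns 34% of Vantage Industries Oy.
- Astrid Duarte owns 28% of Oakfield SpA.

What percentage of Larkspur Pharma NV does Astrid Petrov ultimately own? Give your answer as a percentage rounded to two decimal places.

Astrid Petrov reaches Larkspur along 3 paths.
Via Vantage: 66% × 20% = 13.2%.
Via Solent → Vantage: 35% × 34% × 20% = 2.38%.
Direct stake: 65% = 65%.
Total: 13.2% + 2.38% + 65% = 80.58%.

80.58%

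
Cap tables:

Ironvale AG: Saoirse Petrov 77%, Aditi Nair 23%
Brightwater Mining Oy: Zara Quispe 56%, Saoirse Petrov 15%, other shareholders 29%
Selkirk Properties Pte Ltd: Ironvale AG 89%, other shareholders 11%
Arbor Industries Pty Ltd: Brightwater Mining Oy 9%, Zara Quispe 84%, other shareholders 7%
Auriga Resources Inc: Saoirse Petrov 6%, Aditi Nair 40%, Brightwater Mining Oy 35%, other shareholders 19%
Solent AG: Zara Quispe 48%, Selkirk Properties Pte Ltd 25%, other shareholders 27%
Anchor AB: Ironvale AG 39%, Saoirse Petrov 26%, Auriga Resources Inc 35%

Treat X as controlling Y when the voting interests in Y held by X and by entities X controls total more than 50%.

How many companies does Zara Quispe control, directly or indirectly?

Zara holds 56% of Brightwater, so Zara controls Brightwater.
Brightwater and Zara together hold 9% + 84% = 93% of Arbor, so Zara controls Arbor.
No other company's threshold is met.
Zara controls 2 companies.

2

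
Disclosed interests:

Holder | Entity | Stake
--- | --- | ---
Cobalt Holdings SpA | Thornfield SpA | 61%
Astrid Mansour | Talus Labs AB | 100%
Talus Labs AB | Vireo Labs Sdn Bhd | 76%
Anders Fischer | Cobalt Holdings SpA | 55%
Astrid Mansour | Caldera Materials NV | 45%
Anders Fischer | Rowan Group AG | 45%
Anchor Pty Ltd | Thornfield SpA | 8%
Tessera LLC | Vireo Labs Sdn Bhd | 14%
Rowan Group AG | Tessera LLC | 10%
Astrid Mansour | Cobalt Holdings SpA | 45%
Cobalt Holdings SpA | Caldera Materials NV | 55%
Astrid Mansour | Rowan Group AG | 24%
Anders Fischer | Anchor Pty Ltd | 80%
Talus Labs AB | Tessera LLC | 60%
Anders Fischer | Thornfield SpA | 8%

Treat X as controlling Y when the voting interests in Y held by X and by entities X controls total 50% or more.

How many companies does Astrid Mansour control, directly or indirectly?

3

Astrid holds 100% of Talus, so Astrid controls Talus.
Talus holds 60% of Tessera, so Astrid controls Tessera.
Talus and Tessera together hold 76% + 14% = 90% of Vireo, so Astrid controls Vireo.
No other company's threshold is met.
Astrid controls 3 companies.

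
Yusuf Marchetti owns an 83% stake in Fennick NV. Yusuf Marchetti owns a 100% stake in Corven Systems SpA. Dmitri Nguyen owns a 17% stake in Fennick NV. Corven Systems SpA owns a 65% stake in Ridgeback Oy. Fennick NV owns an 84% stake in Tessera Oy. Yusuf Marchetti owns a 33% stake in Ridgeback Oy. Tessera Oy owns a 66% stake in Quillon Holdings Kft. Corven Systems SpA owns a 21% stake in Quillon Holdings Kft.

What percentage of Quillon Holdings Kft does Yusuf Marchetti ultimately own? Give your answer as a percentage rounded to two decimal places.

67.02%

Yusuf reaches Quillon along 2 paths.
Via Corven: 100% × 21% = 21%.
Via Fennick → Tessera: 83% × 84% × 66% = 46.0152%.
Total: 21% + 46.0152% = 67.0152%.
Rounded: 67.02%.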